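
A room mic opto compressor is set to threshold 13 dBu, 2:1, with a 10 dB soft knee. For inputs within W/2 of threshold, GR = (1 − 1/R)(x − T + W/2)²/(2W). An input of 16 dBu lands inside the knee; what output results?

14.4 dBu

x − T + W/2 = 16 − 13 + 5 = 8.
GR = (1 − 1/2) × 8² / 20 = 0.5 × 64 / 20 = 1.6 dB.
Output = 16 − 1.6 = 14.4 dBu.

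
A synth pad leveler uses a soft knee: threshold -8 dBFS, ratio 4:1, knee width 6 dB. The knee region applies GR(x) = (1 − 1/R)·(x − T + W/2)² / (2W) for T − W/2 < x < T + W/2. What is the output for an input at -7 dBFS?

-8 dBFS

x − T + W/2 = -7 − (-8) + 3 = 4.
GR = (1 − 1/4) × 4² / 12 = 0.75 × 16 / 12 = 1 dB.
Output = -7 − 1 = -8 dBFS.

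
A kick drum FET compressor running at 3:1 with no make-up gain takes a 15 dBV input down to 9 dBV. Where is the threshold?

6 dBV

Input is 9 dB above T (since output overshoot × R = input overshoot: (9 − T)·3 = 15 − T gives T = 6 dBV).
Check: 6 + (15 − 6)/3 = 6 + 3 = 9 dBV. ✓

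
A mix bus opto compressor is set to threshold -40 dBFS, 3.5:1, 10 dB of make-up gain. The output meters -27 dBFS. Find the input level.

Before make-up, the level was -27 − 10 = -37 dBFS.
Post-compression overshoot = -37 − (-40) = 3 dB.
Undo the ratio: input overshoot = 3 × 3.5 = 10.5 dB, giving input = -29.5 dBFS.

-29.5 dBFS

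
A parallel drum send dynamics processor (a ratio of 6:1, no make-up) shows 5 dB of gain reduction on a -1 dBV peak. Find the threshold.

-7 dBV

Gain reduction = -1 − (-6) = 5 dB; output overshoot = GR / (R − 1) = 5 / 5 = 1 dB.
Threshold = output − output overshoot = -6 − 1 = -7 dBV.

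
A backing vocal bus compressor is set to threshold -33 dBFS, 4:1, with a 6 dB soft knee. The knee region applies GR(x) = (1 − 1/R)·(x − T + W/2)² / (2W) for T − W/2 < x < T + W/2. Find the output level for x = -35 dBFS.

x − T + W/2 = -35 − (-33) + 3 = 1.
GR = (1 − 1/4) × 1² / 12 = 0.75 × 1 / 12 = 0.0625 dB.
Output = -35 − 0.0625 = -35.0625 dBFS.

-35.0625 dBFS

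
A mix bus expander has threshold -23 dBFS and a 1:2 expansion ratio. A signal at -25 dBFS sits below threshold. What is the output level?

Below threshold, a 1:2 expander applies gain = (2−1)×(T − x) of attenuation.
(2−1) × 2 = 2 dB, so output = -25 − 2 = -27 dBFS.

-27 dBFS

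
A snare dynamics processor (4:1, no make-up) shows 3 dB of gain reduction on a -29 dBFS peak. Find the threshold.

-33 dBFS

Let T be the threshold. Output overshoot = (input overshoot)/R, so -32 − T = (-29 − T)/4.
4·(-32 − T) = -29 − T → 3·T = -128 − (-29) = -99.
T = -99/3 = -33 dBFS.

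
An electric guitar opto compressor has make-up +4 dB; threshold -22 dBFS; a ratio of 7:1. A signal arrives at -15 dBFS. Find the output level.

-17 dBFS

The input is 7 dB above the -22 dBFS threshold.
7:1 compression reduces that to 7/7 = 1 dB over.
Output = -22 + 1 = -21 dBFS; make-up adds 4 dB, giving -17 dBFS.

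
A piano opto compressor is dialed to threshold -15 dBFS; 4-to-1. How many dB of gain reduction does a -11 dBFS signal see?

The signal is 4 dB above threshold.
After 4:1 compression the overshoot becomes 4/4 = 1 dB.
So the signal is attenuated by 4 − 1 = 3 dB.

3 dB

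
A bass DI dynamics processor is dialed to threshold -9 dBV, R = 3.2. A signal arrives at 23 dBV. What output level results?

Overshoot: 23 − (-9) = 32 dB.
3.2:1 compression reduces that to 32/3.2 = 10 dB over.
That puts the output at 1 dBV.

1 dBV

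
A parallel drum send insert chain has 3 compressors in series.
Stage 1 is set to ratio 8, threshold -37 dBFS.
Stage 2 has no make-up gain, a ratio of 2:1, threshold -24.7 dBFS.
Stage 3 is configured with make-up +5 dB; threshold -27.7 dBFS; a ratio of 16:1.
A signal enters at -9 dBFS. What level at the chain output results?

-28.5 dBFS

Stage 1: -9 dBFS is 28 dB over -37 dBFS; at 8:1 that becomes 3.5 dB over, giving -33.5 dBFS.
Stage 2: -33.5 dBFS ≤ -24.7 dBFS, so stage 2 doesn't engage; output -33.5 dBFS.
Stage 3: below threshold (-33.5 ≤ -27.7); passes unchanged; make-up brings it to -28.5 dBFS.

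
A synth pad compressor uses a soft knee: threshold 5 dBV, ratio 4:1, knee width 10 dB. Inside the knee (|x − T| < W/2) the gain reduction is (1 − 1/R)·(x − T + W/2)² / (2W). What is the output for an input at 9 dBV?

5.9625 dBV

x − T + W/2 = 9 − 5 + 5 = 9.
GR = (1 − 1/4) × 9² / 20 = 0.75 × 81 / 20 = 3.0375 dB.
Output = 9 − 3.0375 = 5.9625 dBV.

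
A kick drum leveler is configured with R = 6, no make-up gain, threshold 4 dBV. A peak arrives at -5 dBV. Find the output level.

-5 dBV

-5 dBV is 9 dB below the 4 dBV threshold, so no gain reduction is applied.
Output = input = -5 dBV.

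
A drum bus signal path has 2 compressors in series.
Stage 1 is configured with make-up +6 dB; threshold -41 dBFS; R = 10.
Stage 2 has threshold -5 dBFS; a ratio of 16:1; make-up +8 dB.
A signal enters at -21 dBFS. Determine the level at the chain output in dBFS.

-25 dBFS

Stage 1: 20 dB above -41 dBFS, reduced 10:1 to 2 dB above → -39 dBFS; +6 dB make-up → -33 dBFS.
Stage 2: -33 dBFS ≤ -5 dBFS, so stage 2 doesn't engage; make-up brings it to -25 dBFS.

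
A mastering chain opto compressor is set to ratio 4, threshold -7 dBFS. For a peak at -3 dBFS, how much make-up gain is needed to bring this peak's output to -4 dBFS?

2 dB

Overshoot 4 dB → 4/4 = 1 dB after compression, so the compressed level is -7 + 1 = -6 dBFS.
Make-up = target − compressed = -4 − (-6) = 2 dB.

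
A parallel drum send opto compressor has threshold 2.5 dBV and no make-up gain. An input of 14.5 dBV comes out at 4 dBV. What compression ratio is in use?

Input overshoot = 14.5 − 2.5 = 12 dB; output overshoot = 4 − 2.5 = 1.5 dB.
Ratio = 12 / 1.5 = 8.

8:1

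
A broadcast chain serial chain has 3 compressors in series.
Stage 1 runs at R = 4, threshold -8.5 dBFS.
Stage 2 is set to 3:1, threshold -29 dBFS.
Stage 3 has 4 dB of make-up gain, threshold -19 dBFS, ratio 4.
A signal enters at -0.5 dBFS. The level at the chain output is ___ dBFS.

-17.5 dBFS

Stage 1: -0.5 dBFS is 8 dB over -8.5 dBFS; at 4:1 that becomes 2 dB over, giving -6.5 dBFS.
Stage 2: 22.5 dB above -29 dBFS, reduced 3:1 to 7.5 dB above → -21.5 dBFS.
Stage 3: -21.5 dBFS ≤ -19 dBFS, so stage 3 doesn't engage; make-up brings it to -17.5 dBFS.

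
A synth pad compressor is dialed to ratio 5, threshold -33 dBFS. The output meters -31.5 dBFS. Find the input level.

The compressed level sits -31.5 − (-33) = 1.5 dB over threshold.
Before 5:1 compression the overshoot was 1.5 × 5 = 7.5 dB, so input = -33 + 7.5 = -25.5 dBFS.

-25.5 dBFS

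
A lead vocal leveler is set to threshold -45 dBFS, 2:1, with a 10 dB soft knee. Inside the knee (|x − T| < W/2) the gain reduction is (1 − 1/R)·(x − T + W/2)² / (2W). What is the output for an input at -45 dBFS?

-45.625 dBFS

x − T + W/2 = -45 − (-45) + 5 = 5.
GR = (1 − 1/2) × 5² / 20 = 0.5 × 25 / 20 = 0.625 dB.
Output = -45 − 0.625 = -45.625 dBFS.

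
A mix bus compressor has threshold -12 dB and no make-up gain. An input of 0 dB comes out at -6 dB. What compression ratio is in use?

Input overshoot = 0 − (-12) = 12 dB; output overshoot = -6 − (-12) = 6 dB.
Ratio = 12 / 6 = 2.

2:1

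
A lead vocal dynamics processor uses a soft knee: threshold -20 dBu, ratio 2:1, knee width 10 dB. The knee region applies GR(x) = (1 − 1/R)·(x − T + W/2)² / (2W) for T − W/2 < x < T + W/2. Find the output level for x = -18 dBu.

x − T + W/2 = -18 − (-20) + 5 = 7.
GR = (1 − 1/2) × 7² / 20 = 0.5 × 49 / 20 = 1.225 dB.
Output = -18 − 1.225 = -19.225 dBu.

-19.225 dBu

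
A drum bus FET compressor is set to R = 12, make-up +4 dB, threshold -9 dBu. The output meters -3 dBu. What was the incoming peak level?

15 dBu

Stripping the +4 dB make-up gives -7 dBu at the gain stage.
Post-compression overshoot = -7 − (-9) = 2 dB.
Input overshoot = R × output overshoot = 24 dB → input = -9 + 24 = 15 dBu.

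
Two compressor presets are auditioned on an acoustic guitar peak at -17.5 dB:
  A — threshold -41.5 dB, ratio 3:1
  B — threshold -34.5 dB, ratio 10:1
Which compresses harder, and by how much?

A: GR = 24 − 24/3 = 16 dB.
B: GR = 17 − 17/10 = 15.3 dB.
A reduces 0.7 dB more.

A, by 0.7 dB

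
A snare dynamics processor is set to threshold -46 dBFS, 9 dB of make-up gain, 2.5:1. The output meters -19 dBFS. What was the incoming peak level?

-1 dBFS

Before make-up, the level was -19 − 9 = -28 dBFS.
The compressed level sits -28 − (-46) = 18 dB over threshold.
Input overshoot = R × output overshoot = 45 dB → input = -46 + 45 = -1 dBFS.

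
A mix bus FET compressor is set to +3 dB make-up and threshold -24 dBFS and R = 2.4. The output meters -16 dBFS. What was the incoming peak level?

Remove make-up: -16 − 3 = -19 dBFS.
The compressed level sits -19 − (-24) = 5 dB over threshold.
Before 2.4:1 compression the overshoot was 5 × 2.4 = 12 dB, so input = -24 + 12 = -12 dBFS.

-12 dBFS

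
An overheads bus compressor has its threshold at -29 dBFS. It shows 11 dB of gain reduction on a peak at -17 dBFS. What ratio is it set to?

Input overshoot = -17 − (-29) = 12 dB.
Output overshoot = 12 − 11 = 1 dB.
Ratio = input overshoot / output overshoot = 12 / 1 = 12.

12:1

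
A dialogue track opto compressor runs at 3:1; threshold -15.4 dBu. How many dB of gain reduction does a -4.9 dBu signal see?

7 dB

-4.9 dBu exceeds the threshold by 10.5 dB.
A 3:1 ratio leaves 3.5 dB of that excess.
Gain reduction = 10.5 − 3.5 = 7 dB.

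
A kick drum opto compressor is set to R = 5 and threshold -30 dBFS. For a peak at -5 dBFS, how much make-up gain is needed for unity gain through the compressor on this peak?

Overshoot 25 dB → 25/5 = 5 dB after compression, so the compressed level is -30 + 5 = -25 dBFS.
Make-up = target − compressed = -5 − (-25) = 20 dB.

20 dB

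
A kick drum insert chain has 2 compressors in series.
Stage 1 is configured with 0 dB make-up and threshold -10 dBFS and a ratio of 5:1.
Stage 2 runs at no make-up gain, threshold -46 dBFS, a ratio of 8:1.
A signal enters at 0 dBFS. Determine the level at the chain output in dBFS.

Stage 1: 10 dB above -10 dBFS, reduced 5:1 to 2 dB above → -8 dBFS.
Stage 2: overshoot 38 dB → 38/8 = 4.75 dB → -41.25 dBFS.

-41.25 dBFS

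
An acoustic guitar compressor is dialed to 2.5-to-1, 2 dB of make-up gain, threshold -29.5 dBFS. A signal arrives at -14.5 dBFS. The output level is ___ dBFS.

-21.5 dBFS

Overshoot: -14.5 − (-29.5) = 15 dB.
2.5:1 compression reduces that to 15/2.5 = 6 dB over.
Output = -29.5 + 6 = -23.5 dBFS; make-up adds 2 dB, giving -21.5 dBFS.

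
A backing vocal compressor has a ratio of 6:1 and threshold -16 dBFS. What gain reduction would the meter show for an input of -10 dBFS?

5 dB

Overshoot = -10 − (-16) = 6 dB.
A 6:1 ratio leaves 1 dB of that excess.
Gain reduction = 6 − 1 = 5 dB.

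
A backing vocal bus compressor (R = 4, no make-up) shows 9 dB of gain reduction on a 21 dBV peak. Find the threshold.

9 dBV

Let T be the threshold. Output overshoot = (input overshoot)/R, so 12 − T = (21 − T)/4.
4·(12 − T) = 21 − T → 3·T = 48 − 21 = 27.
T = 27/3 = 9 dBV.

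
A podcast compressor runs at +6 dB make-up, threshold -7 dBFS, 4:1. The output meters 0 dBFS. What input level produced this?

-3 dBFS

Before make-up, the level was 0 − 6 = -6 dBFS.
The compressed level sits -6 − (-7) = 1 dB over threshold.
Undo the ratio: input overshoot = 1 × 4 = 4 dB, giving input = -3 dBFS.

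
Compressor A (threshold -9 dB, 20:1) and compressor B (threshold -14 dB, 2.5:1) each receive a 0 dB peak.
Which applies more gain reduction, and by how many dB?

A, by 0.15 dB

A: GR = 9 − 9/20 = 8.55 dB.
B: GR = 14 − 14/2.5 = 8.4 dB.
A applies 0.15 dB more gain reduction.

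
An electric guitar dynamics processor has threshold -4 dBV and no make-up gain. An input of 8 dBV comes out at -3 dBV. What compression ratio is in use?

12:1

Input overshoot = 8 − (-4) = 12 dB; output overshoot = -3 − (-4) = 1 dB.
Ratio = 12 / 1 = 12.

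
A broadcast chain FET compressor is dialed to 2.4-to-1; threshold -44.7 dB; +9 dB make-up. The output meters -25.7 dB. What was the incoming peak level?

Remove make-up: -25.7 − 9 = -34.7 dB.
Post-compression overshoot = -34.7 − (-44.7) = 10 dB.
Input overshoot = R × output overshoot = 24 dB → input = -44.7 + 24 = -20.7 dB.

-20.7 dB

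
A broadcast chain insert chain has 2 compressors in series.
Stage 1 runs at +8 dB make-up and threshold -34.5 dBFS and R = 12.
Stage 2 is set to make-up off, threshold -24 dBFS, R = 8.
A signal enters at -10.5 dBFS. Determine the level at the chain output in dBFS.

-24.5 dBFS

Stage 1: 24 dB above -34.5 dBFS, reduced 12:1 to 2 dB above → -32.5 dBFS; +8 dB make-up → -24.5 dBFS.
Stage 2: -24.5 dBFS is at or below the -24 dBFS threshold — no compression; output -24.5 dBFS.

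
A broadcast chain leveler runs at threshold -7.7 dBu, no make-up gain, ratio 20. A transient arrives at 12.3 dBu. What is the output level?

-6.7 dBu

The input is 20 dB above the -7.7 dBu threshold.
The 20 dB excess becomes 1 dB after 20:1 reduction.
So the level is -7.7 + 1 = -6.7 dBu.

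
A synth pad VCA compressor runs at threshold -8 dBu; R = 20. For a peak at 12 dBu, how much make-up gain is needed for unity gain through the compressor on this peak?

19 dB

The peak compresses to -8 + 20/20 = -7 dBu.
To reach 12 dBu requires 12 − (-7) = 19 dB of make-up.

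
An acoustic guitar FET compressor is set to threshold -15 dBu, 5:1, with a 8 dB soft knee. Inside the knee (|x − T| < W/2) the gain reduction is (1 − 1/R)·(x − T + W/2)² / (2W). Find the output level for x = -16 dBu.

x − T + W/2 = -16 − (-15) + 4 = 3.
GR = (1 − 1/5) × 3² / 16 = 0.8 × 9 / 16 = 0.45 dB.
Output = -16 − 0.45 = -16.45 dBu.

-16.45 dBu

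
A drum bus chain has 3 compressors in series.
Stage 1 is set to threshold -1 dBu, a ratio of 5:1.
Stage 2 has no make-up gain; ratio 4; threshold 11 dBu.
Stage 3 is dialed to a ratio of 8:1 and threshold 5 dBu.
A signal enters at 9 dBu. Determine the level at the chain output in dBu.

1 dBu

Stage 1: overshoot 10 dB → 10/5 = 2 dB → 1 dBu.
Stage 2: below threshold (1 ≤ 11); passes unchanged; output 1 dBu.
Stage 3: 1 dBu ≤ 5 dBu, so stage 3 doesn't engage; output 1 dBu.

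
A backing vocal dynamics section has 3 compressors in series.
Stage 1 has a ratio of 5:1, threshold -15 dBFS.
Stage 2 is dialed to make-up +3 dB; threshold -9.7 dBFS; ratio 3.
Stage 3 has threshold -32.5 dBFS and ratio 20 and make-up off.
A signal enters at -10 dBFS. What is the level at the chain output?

-31.425 dBFS

Stage 1: overshoot 5 dB → 5/5 = 1 dB → -14 dBFS.
Stage 2: -14 dBFS is at or below the -9.7 dBFS threshold — no compression; make-up brings it to -11 dBFS.
Stage 3: overshoot 21.5 dB → 21.5/20 = 1.075 dB → -31.425 dBFS.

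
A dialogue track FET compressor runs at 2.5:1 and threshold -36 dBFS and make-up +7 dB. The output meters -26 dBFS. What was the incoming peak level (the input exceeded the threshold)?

-28.5 dBFS

Remove make-up: -26 − 7 = -33 dBFS.
The compressed level sits -33 − (-36) = 3 dB over threshold.
Before 2.5:1 compression the overshoot was 3 × 2.5 = 7.5 dB, so input = -36 + 7.5 = -28.5 dBFS.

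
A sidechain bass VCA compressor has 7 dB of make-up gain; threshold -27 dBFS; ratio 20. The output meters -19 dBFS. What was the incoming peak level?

Before make-up, the level was -19 − 7 = -26 dBFS.
The compressed level sits -26 − (-27) = 1 dB over threshold.
Input overshoot = R × output overshoot = 20 dB → input = -27 + 20 = -7 dBFS.

-7 dBFS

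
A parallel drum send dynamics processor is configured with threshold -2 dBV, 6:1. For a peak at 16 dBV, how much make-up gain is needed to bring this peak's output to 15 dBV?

14 dB

Overshoot 18 dB → 18/6 = 3 dB after compression, so the compressed level is -2 + 3 = 1 dBV.
Make-up = target − compressed = 15 − 1 = 14 dB.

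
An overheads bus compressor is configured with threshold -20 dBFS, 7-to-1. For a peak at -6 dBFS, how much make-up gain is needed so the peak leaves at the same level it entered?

Overshoot 14 dB → 14/7 = 2 dB after compression, so the compressed level is -20 + 2 = -18 dBFS.
Make-up = target − compressed = -6 − (-18) = 12 dB.

12 dB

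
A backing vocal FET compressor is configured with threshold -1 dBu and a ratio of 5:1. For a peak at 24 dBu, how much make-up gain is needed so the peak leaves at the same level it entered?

The peak compresses to -1 + 25/5 = 4 dBu.
To reach 24 dBu requires 24 − 4 = 20 dB of make-up.

20 dB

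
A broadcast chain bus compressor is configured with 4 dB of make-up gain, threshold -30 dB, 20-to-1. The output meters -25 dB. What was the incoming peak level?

Stripping the +4 dB make-up gives -29 dB at the gain stage.
That's 1 dB above the -30 dB threshold.
Input overshoot = R × output overshoot = 20 dB → input = -30 + 20 = -10 dB.

-10 dB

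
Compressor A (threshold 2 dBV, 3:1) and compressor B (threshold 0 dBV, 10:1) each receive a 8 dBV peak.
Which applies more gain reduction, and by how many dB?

B, by 3.2 dB

A: 6 dB over, compressed to 2 dB over, so 4 dB of GR.
B: 8 dB over, compressed to 0.8 dB over, so 7.2 dB of GR.
B applies 3.2 dB more gain reduction.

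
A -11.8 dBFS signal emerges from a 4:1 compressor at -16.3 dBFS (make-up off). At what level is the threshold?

Gain reduction = -11.8 − (-16.3) = 4.5 dB; output overshoot = GR / (R − 1) = 4.5 / 3 = 1.5 dB.
Threshold = output − output overshoot = -16.3 − 1.5 = -17.8 dBFS.

-17.8 dBFS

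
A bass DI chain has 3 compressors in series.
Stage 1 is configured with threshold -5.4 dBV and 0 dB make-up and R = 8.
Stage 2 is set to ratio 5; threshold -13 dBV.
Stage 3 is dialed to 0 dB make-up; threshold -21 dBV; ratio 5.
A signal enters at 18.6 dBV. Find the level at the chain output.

-18.976 dBV

Stage 1: 18.6 dBV is 24 dB over -5.4 dBV; at 8:1 that becomes 3 dB over, giving -2.4 dBV.
Stage 2: overshoot 10.6 dB → 10.6/5 = 2.12 dB → -10.88 dBV.
Stage 3: -10.88 dBV is 10.12 dB over -21 dBV; at 5:1 that becomes 2.024 dB over, giving -18.976 dBV.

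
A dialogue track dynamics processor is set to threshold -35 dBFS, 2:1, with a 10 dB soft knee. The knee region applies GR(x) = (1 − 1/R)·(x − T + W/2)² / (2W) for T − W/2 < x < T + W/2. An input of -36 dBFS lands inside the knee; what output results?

x − T + W/2 = -36 − (-35) + 5 = 4.
GR = (1 − 1/2) × 4² / 20 = 0.5 × 16 / 20 = 0.4 dB.
Output = -36 − 0.4 = -36.4 dBFS.

-36.4 dBFS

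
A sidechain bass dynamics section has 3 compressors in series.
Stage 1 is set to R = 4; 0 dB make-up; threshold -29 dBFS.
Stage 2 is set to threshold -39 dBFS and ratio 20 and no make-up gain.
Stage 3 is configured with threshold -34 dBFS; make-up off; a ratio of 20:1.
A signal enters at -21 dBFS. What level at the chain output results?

Stage 1: -21 dBFS is 8 dB over -29 dBFS; at 4:1 that becomes 2 dB over, giving -27 dBFS.
Stage 2: -27 dBFS is 12 dB over -39 dBFS; at 20:1 that becomes 0.6 dB over, giving -38.4 dBFS.
Stage 3: -38.4 dBFS ≤ -34 dBFS, so stage 3 doesn't engage; output -38.4 dBFS.

-38.4 dBFS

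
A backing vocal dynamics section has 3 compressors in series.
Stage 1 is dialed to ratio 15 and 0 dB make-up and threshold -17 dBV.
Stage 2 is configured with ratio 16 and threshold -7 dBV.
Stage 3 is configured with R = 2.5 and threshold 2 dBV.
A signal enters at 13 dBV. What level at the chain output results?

-15 dBV

Stage 1: overshoot 30 dB → 30/15 = 2 dB → -15 dBV.
Stage 2: below threshold (-15 ≤ -7); passes unchanged; output -15 dBV.
Stage 3: -15 dBV is at or below the 2 dBV threshold — no compression; output -15 dBV.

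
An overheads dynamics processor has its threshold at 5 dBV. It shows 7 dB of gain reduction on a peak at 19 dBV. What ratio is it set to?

Input overshoot = 19 − 5 = 14 dB.
Output overshoot = 14 − 7 = 7 dB.
Ratio = input overshoot / output overshoot = 14 / 7 = 2.

2:1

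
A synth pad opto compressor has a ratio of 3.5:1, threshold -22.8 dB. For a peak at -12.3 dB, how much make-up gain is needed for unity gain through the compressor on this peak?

Without make-up, output = threshold + overshoot/3.5 = -22.8 + 3 = -19.8 dB.
Gap to target: 7.5 dB.

7.5 dB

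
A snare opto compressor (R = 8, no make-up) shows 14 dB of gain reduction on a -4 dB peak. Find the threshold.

Let T be the threshold. Output overshoot = (input overshoot)/R, so -18 − T = (-4 − T)/8.
8·(-18 − T) = -4 − T → 7·T = -144 − (-4) = -140.
T = -140/7 = -20 dB.

-20 dB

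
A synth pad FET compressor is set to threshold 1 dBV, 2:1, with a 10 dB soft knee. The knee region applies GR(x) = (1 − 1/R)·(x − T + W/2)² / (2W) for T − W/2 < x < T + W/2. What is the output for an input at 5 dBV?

2.975 dBV

x − T + W/2 = 5 − 1 + 5 = 9.
GR = (1 − 1/2) × 9² / 20 = 0.5 × 81 / 20 = 2.025 dB.
Output = 5 − 2.025 = 2.975 dBV.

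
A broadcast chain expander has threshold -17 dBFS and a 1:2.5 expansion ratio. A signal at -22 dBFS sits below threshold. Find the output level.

Undershoot = (-17) − (-22) = 5 dB.
At 1:2.5, that expands to 12.5 dB under threshold.
Output = -17 − 12.5 = -29.5 dBFS.

-29.5 dBFS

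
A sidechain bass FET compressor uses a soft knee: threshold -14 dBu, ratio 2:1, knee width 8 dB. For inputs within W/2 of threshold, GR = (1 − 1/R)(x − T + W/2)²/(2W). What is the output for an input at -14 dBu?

x − T + W/2 = -14 − (-14) + 4 = 4.
GR = (1 − 1/2) × 4² / 16 = 0.5 × 16 / 16 = 0.5 dB.
Output = -14 − 0.5 = -14.5 dBu.

-14.5 dBu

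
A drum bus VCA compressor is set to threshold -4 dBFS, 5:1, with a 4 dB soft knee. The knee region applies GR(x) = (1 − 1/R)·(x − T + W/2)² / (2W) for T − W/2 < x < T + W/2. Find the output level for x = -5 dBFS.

x − T + W/2 = -5 − (-4) + 2 = 1.
GR = (1 − 1/5) × 1² / 8 = 0.8 × 1 / 8 = 0.1 dB.
Output = -5 − 0.1 = -5.1 dBFS.

-5.1 dBFS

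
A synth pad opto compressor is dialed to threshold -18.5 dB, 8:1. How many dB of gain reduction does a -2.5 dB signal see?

The signal is 16 dB above threshold.
After 8:1 compression the overshoot becomes 16/8 = 2 dB.
Gain reduction = 16 − 2 = 14 dB.

14 dB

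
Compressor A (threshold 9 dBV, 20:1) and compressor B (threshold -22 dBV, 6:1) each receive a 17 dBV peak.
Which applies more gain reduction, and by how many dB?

A: 8 dB over, compressed to 0.4 dB over, so 7.6 dB of GR.
B: 39 dB over, compressed to 6.5 dB over, so 32.5 dB of GR.
Difference: 24.9 dB in favour of B.

B, by 24.9 dB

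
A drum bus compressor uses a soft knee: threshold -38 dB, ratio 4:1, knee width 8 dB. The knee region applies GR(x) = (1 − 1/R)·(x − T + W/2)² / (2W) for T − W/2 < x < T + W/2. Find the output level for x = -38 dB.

x − T + W/2 = -38 − (-38) + 4 = 4.
GR = (1 − 1/4) × 4² / 16 = 0.75 × 16 / 16 = 0.75 dB.
Output = -38 − 0.75 = -38.75 dB.

-38.75 dB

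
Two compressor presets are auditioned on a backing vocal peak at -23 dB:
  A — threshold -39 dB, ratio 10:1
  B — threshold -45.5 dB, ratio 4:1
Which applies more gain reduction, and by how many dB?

A: overshoot 16 dB → output overshoot 1.6 dB → GR 14.4 dB.
B: overshoot 22.5 dB → output overshoot 5.625 dB → GR 16.875 dB.
Difference: 2.475 dB in favour of B.

B, by 2.475 dB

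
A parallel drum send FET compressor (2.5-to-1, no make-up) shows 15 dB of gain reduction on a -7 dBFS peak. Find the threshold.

-32 dBFS

Let T be the threshold. Output overshoot = (input overshoot)/R, so -22 − T = (-7 − T)/2.5.
2.5·(-22 − T) = -7 − T → 1.5·T = -55 − (-7) = -48.
T = -48/1.5 = -32 dBFS.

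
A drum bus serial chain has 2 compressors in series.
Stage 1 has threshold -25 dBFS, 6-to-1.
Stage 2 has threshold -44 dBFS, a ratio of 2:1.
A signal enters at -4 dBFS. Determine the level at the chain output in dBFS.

Stage 1: overshoot 21 dB → 21/6 = 3.5 dB → -21.5 dBFS.
Stage 2: overshoot 22.5 dB → 22.5/2 = 11.25 dB → -32.75 dBFS.

-32.75 dBFS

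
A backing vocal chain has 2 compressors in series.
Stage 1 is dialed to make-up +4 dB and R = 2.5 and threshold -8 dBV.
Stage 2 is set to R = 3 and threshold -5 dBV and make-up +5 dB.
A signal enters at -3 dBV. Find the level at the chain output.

Stage 1: -3 dBV is 5 dB over -8 dBV; at 2.5:1 that becomes 2 dB over, giving -6 dBV; +4 dB make-up → -2 dBV.
Stage 2: 3 dB above -5 dBV, reduced 3:1 to 1 dB above → -4 dBV; +5 dB make-up → 1 dBV.

1 dBV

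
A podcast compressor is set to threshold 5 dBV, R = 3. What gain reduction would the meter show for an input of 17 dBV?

17 dBV exceeds the threshold by 12 dB.
At 3:1, output sits 12/3 = 4 dB above threshold.
Gain reduction = 12 − 4 = 8 dB.

8 dB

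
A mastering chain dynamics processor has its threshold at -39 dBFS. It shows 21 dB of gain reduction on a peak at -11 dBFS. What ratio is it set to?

Input overshoot = -11 − (-39) = 28 dB.
Output overshoot = 28 − 21 = 7 dB.
Ratio = input overshoot / output overshoot = 28 / 7 = 4.

4:1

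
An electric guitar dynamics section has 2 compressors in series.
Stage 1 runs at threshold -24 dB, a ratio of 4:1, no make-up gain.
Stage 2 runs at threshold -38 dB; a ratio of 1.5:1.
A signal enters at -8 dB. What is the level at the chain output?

Stage 1: overshoot 16 dB → 16/4 = 4 dB → -20 dB.
Stage 2: 18 dB above -38 dB, reduced 1.5:1 to 12 dB above → -26 dB.

-26 dB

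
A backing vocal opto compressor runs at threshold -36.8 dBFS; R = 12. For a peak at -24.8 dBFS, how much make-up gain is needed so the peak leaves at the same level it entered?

Overshoot 12 dB → 12/12 = 1 dB after compression, so the compressed level is -36.8 + 1 = -35.8 dBFS.
Make-up = target − compressed = -24.8 − (-35.8) = 11 dB.

11 dB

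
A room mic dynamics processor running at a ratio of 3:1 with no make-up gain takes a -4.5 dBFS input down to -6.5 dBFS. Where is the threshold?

Let T be the threshold. Output overshoot = (input overshoot)/R, so -6.5 − T = (-4.5 − T)/3.
3·(-6.5 − T) = -4.5 − T → 2·T = -19.5 − (-4.5) = -15.
T = -15/2 = -7.5 dBFS.

-7.5 dBFS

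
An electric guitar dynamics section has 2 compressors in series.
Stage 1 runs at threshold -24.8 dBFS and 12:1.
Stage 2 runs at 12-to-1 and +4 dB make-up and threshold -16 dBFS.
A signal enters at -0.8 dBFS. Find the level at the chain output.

Stage 1: overshoot 24 dB → 24/12 = 2 dB → -22.8 dBFS.
Stage 2: below threshold (-22.8 ≤ -16); passes unchanged; make-up brings it to -18.8 dBFS.

-18.8 dBFS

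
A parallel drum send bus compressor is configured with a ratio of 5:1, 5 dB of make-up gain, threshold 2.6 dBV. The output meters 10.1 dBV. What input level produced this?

Remove make-up: 10.1 − 5 = 5.1 dBV.
The compressed level sits 5.1 − 2.6 = 2.5 dB over threshold.
Undo the ratio: input overshoot = 2.5 × 5 = 12.5 dB, giving input = 15.1 dBV.

15.1 dBV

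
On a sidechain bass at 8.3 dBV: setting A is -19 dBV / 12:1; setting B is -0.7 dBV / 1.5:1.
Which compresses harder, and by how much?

A: 27.3 dB over, compressed to 2.275 dB over, so 25.025 dB of GR.
B: 9 dB over, compressed to 6 dB over, so 3 dB of GR.
A reduces 22.025 dB more.

A, by 22.025 dB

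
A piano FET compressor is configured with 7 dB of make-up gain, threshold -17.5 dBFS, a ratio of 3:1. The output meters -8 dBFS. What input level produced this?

Before make-up, the level was -8 − 7 = -15 dBFS.
Post-compression overshoot = -15 − (-17.5) = 2.5 dB.
Undo the ratio: input overshoot = 2.5 × 3 = 7.5 dB, giving input = -10 dBFS.

-10 dBFS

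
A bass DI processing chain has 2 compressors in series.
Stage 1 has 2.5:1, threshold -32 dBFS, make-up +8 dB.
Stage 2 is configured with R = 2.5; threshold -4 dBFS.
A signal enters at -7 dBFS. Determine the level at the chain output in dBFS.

-14 dBFS

Stage 1: overshoot 25 dB → 25/2.5 = 10 dB → -22 dBFS; +8 dB make-up → -14 dBFS.
Stage 2: below threshold (-14 ≤ -4); passes unchanged; output -14 dBFS.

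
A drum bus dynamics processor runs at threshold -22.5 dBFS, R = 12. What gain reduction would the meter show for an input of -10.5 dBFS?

11 dB

-10.5 dBFS exceeds the threshold by 12 dB.
At 12:1, output sits 12/12 = 1 dB above threshold.
Gain reduction = 12 − 1 = 11 dB.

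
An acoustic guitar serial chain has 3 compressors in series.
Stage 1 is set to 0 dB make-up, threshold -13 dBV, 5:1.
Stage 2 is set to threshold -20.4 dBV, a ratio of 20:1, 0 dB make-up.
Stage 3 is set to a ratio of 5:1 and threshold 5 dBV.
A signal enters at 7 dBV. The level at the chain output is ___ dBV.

Stage 1: 7 dBV is 20 dB over -13 dBV; at 5:1 that becomes 4 dB over, giving -9 dBV.
Stage 2: 11.4 dB above -20.4 dBV, reduced 20:1 to 0.57 dB above → -19.83 dBV.
Stage 3: below threshold (-19.83 ≤ 5); passes unchanged; output -19.83 dBV.

-19.83 dBV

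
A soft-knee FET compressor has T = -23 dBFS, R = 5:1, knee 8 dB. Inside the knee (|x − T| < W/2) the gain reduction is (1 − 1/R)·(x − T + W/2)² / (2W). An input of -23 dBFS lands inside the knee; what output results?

x − T + W/2 = -23 − (-23) + 4 = 4.
GR = (1 − 1/5) × 4² / 16 = 0.8 × 16 / 16 = 0.8 dB.
Output = -23 − 0.8 = -23.8 dBFS.

-23.8 dBFS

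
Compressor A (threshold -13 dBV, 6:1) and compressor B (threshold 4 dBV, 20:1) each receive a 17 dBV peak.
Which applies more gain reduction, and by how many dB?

A: GR = 30 − 30/6 = 25 dB.
B: GR = 13 − 13/20 = 12.35 dB.
Difference: 12.65 dB in favour of A.

A, by 12.65 dB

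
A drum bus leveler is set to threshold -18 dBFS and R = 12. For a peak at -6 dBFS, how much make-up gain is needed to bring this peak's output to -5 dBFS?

Without make-up, output = threshold + overshoot/12 = -18 + 1 = -17 dBFS.
Gap to target: 12 dB.

12 dB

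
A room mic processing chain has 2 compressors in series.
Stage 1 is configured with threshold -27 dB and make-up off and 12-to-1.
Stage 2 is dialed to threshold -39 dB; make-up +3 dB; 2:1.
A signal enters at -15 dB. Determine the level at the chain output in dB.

-29.5 dB

Stage 1: 12 dB above -27 dB, reduced 12:1 to 1 dB above → -26 dB.
Stage 2: overshoot 13 dB → 13/2 = 6.5 dB → -32.5 dB; +3 dB make-up → -29.5 dB.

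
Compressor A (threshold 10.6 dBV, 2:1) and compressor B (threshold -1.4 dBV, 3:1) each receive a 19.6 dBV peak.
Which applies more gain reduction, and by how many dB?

B, by 9.5 dB

A: overshoot 9 dB → output overshoot 4.5 dB → GR 4.5 dB.
B: overshoot 21 dB → output overshoot 7 dB → GR 14 dB.
Difference: 9.5 dB in favour of B.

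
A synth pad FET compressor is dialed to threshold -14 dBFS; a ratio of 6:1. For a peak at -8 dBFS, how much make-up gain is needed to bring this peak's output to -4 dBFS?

The peak compresses to -14 + 6/6 = -13 dBFS.
To reach -4 dBFS requires -4 − (-13) = 9 dB of make-up.

9 dB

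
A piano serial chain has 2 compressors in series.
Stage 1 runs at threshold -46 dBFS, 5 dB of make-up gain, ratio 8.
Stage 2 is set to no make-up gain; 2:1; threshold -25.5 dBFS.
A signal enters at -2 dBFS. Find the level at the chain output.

Stage 1: 44 dB above -46 dBFS, reduced 8:1 to 5.5 dB above → -40.5 dBFS; +5 dB make-up → -35.5 dBFS.
Stage 2: below threshold (-35.5 ≤ -25.5); passes unchanged; output -35.5 dBFS.

-35.5 dBFS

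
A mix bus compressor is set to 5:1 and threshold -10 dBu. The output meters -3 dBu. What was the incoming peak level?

The compressed level sits -3 − (-10) = 7 dB over threshold.
Before 5:1 compression the overshoot was 7 × 5 = 35 dB, so input = -10 + 35 = 25 dBu.

25 dBu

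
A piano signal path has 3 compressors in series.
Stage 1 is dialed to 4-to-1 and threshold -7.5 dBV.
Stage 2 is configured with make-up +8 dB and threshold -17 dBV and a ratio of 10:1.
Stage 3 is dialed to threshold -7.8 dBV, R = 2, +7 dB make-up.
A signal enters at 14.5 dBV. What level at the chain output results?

-0.65 dBV

Stage 1: 22 dB above -7.5 dBV, reduced 4:1 to 5.5 dB above → -2 dBV.
Stage 2: -2 dBV is 15 dB over -17 dBV; at 10:1 that becomes 1.5 dB over, giving -15.5 dBV; +8 dB make-up → -7.5 dBV.
Stage 3: -7.5 dBV is 0.3 dB over -7.8 dBV; at 2:1 that becomes 0.15 dB over, giving -7.65 dBV; +7 dB make-up → -0.65 dBV.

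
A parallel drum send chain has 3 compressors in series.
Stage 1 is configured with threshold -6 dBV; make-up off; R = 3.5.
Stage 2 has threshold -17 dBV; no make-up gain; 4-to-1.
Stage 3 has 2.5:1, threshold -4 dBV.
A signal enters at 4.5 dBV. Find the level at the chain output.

-13.5 dBV

Stage 1: overshoot 10.5 dB → 10.5/3.5 = 3 dB → -3 dBV.
Stage 2: overshoot 14 dB → 14/4 = 3.5 dB → -13.5 dBV.
Stage 3: -13.5 dBV ≤ -4 dBV, so stage 3 doesn't engage; output -13.5 dBV.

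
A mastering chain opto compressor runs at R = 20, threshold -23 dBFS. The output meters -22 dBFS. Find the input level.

-3 dBFS

That's 1 dB above the -23 dBFS threshold.
Undo the ratio: input overshoot = 1 × 20 = 20 dB, giving input = -3 dBFS.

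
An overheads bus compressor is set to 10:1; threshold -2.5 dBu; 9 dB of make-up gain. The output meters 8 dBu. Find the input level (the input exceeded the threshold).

12.5 dBu

Remove make-up: 8 − 9 = -1 dBu.
The compressed level sits -1 − (-2.5) = 1.5 dB over threshold.
Input overshoot = R × output overshoot = 15 dB → input = -2.5 + 15 = 12.5 dBu.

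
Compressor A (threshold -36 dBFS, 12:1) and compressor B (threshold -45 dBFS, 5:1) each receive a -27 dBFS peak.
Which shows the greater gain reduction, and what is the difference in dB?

A: overshoot 9 dB → output overshoot 0.75 dB → GR 8.25 dB.
B: overshoot 18 dB → output overshoot 3.6 dB → GR 14.4 dB.
Difference: 6.15 dB in favour of B.

B, by 6.15 dB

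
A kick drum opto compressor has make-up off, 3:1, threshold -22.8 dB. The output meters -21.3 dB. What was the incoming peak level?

-18.3 dB

That's 1.5 dB above the -22.8 dB threshold.
Input overshoot = R × output overshoot = 4.5 dB → input = -22.8 + 4.5 = -18.3 dB.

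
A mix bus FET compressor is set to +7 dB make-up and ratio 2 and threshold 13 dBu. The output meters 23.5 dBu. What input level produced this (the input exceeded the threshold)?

20 dBu

Remove make-up: 23.5 − 7 = 16.5 dBu.
Post-compression overshoot = 16.5 − 13 = 3.5 dB.
Input overshoot = R × output overshoot = 7 dB → input = 13 + 7 = 20 dBu.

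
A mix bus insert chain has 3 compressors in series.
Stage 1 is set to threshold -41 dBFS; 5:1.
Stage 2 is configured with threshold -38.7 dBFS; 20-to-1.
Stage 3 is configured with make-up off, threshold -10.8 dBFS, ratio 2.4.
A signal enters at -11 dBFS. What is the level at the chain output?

-38.515 dBFS

Stage 1: 30 dB above -41 dBFS, reduced 5:1 to 6 dB above → -35 dBFS.
Stage 2: overshoot 3.7 dB → 3.7/20 = 0.185 dB → -38.515 dBFS.
Stage 3: -38.515 dBFS is at or below the -10.8 dBFS threshold — no compression; output -38.515 dBFS.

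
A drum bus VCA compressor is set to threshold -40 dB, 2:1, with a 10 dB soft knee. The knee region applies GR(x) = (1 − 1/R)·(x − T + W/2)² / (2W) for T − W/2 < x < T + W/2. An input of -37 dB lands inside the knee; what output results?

x − T + W/2 = -37 − (-40) + 5 = 8.
GR = (1 − 1/2) × 8² / 20 = 0.5 × 64 / 20 = 1.6 dB.
Output = -37 − 1.6 = -38.6 dB.

-38.6 dB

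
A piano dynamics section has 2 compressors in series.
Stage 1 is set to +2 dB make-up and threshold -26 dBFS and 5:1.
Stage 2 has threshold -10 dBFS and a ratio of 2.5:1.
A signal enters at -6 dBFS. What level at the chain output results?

Stage 1: -6 dBFS is 20 dB over -26 dBFS; at 5:1 that becomes 4 dB over, giving -22 dBFS; +2 dB make-up → -20 dBFS.
Stage 2: -20 dBFS is at or below the -10 dBFS threshold — no compression; output -20 dBFS.

-20 dBFS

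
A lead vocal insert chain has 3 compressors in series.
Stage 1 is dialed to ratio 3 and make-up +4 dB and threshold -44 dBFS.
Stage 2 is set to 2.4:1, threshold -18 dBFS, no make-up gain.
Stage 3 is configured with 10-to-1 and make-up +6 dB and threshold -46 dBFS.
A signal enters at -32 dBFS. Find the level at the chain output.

-39 dBFS

Stage 1: overshoot 12 dB → 12/3 = 4 dB → -40 dBFS; +4 dB make-up → -36 dBFS.
Stage 2: below threshold (-36 ≤ -18); passes unchanged; output -36 dBFS.
Stage 3: -36 dBFS is 10 dB over -46 dBFS; at 10:1 that becomes 1 dB over, giving -45 dBFS; +6 dB make-up → -39 dBFS.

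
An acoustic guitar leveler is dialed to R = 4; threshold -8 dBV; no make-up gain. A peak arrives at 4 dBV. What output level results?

4 dBV sits 12 dB over threshold.
4:1 compression reduces that to 12/4 = 3 dB over.
So the level is -8 + 3 = -5 dBV.

-5 dBV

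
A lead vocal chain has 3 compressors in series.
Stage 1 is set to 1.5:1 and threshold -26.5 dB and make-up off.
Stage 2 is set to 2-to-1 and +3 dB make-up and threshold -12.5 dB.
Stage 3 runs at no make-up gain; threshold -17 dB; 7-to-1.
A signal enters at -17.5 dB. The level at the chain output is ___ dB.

Stage 1: 9 dB above -26.5 dB, reduced 1.5:1 to 6 dB above → -20.5 dB.
Stage 2: below threshold (-20.5 ≤ -12.5); passes unchanged; make-up brings it to -17.5 dB.
Stage 3: -17.5 dB is at or below the -17 dB threshold — no compression; output -17.5 dB.

-17.5 dB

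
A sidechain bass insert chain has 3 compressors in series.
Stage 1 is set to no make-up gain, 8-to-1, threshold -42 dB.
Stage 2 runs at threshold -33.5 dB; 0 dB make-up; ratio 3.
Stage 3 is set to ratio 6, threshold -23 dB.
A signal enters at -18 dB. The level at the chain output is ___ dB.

-39 dB

Stage 1: overshoot 24 dB → 24/8 = 3 dB → -39 dB.
Stage 2: -39 dB ≤ -33.5 dB, so stage 2 doesn't engage; output -39 dB.
Stage 3: -39 dB ≤ -23 dB, so stage 3 doesn't engage; output -39 dB.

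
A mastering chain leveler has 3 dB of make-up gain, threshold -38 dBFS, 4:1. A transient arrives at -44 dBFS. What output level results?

-44 dBFS is 6 dB below the -38 dBFS threshold, so no gain reduction is applied.
Make-up gain adds 3 dB: -44 + 3 = -41 dBFS.

-41 dBFS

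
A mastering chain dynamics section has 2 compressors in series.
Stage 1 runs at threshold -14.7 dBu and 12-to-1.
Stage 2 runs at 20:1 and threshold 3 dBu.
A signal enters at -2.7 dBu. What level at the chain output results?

-13.7 dBu

Stage 1: -2.7 dBu is 12 dB over -14.7 dBu; at 12:1 that becomes 1 dB over, giving -13.7 dBu.
Stage 2: below threshold (-13.7 ≤ 3); passes unchanged; output -13.7 dBu.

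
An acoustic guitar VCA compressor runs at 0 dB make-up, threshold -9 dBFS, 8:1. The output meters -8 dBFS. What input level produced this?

-1 dBFS

The compressed level sits -8 − (-9) = 1 dB over threshold.
Undo the ratio: input overshoot = 1 × 8 = 8 dB, giving input = -1 dBFS.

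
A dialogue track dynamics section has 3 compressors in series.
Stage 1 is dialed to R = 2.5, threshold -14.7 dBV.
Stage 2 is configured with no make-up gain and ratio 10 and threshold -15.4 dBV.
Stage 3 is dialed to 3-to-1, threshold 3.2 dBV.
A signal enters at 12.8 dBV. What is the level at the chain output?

Stage 1: 27.5 dB above -14.7 dBV, reduced 2.5:1 to 11 dB above → -3.7 dBV.
Stage 2: overshoot 11.7 dB → 11.7/10 = 1.17 dB → -14.23 dBV.
Stage 3: -14.23 dBV is at or below the 3.2 dBV threshold — no compression; output -14.23 dBV.

-14.23 dBV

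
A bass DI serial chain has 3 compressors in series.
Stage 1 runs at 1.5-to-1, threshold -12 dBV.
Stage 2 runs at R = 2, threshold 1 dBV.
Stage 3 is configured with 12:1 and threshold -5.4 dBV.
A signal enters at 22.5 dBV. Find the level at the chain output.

Stage 1: 34.5 dB above -12 dBV, reduced 1.5:1 to 23 dB above → 11 dBV.
Stage 2: 11 dBV is 10 dB over 1 dBV; at 2:1 that becomes 5 dB over, giving 6 dBV.
Stage 3: overshoot 11.4 dB → 11.4/12 = 0.95 dB → -4.45 dBV.

-4.45 dBV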